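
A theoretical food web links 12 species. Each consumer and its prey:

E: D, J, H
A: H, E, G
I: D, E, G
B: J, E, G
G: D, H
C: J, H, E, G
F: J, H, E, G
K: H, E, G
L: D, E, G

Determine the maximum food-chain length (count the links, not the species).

2 links

One longest chain: D → E → I.
It has 3 species and 2 links.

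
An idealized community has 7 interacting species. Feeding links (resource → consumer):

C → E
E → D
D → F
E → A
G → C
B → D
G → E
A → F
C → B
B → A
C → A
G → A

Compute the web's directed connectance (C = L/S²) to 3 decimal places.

C = 0.245

The web has S = 7 species and L = 12 feeding links.
C = L / S² = 12 / 49 = 0.2449 ≈ 0.245.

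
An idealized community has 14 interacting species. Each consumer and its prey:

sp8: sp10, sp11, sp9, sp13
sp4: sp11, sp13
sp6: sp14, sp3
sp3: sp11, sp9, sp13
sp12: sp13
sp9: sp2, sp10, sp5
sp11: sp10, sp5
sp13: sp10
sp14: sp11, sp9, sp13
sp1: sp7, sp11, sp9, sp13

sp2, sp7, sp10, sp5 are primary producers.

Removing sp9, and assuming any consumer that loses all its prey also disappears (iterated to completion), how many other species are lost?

Remove sp9.
Every predator of it retains at least one other prey: sp1 still has sp7, sp11, sp13; sp8 still has sp10, sp11, sp13; sp14 still has sp11, sp13; sp3 still has sp11, sp13.
No consumer loses all prey, so no secondary extinctions occur.

0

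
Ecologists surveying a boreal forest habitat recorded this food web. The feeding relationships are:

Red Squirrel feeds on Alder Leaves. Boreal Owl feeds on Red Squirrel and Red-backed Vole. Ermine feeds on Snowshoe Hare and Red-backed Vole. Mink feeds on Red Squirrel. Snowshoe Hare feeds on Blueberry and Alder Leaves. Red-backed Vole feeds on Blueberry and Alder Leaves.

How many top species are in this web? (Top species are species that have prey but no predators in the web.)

3

Top species (has prey, but nothing eats it): Mink, Boreal Owl, Ermine.
Count: 3.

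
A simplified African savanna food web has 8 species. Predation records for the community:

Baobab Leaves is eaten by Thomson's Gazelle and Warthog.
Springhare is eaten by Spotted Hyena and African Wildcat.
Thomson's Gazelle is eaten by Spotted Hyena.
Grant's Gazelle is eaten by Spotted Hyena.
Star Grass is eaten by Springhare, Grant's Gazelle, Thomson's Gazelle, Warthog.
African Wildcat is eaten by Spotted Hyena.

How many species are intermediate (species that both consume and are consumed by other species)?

Intermediate species (has both prey and predators): Thomson's Gazelle, Springhare, Grant's Gazelle, African Wildcat.
Count: 4.

4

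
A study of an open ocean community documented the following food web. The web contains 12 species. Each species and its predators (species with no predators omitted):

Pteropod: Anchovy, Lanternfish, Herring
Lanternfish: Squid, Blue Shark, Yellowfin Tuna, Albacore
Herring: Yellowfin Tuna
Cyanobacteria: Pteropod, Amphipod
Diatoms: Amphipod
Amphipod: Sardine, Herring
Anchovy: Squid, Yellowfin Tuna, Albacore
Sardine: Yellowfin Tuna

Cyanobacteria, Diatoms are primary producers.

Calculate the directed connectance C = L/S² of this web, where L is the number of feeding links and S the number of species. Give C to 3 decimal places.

The web has S = 12 species and L = 17 feeding links.
C = L / S² = 17 / 144 = 0.1181 ≈ 0.118.

C = 0.118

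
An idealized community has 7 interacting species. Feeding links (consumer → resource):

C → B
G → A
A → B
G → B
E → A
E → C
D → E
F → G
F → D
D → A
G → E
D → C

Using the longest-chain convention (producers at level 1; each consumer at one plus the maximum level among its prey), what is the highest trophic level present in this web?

Producers (level 1): B.
B → C → E → G → F gives F level 5.
No species has a prey at level 5, so no species reaches level 6.

5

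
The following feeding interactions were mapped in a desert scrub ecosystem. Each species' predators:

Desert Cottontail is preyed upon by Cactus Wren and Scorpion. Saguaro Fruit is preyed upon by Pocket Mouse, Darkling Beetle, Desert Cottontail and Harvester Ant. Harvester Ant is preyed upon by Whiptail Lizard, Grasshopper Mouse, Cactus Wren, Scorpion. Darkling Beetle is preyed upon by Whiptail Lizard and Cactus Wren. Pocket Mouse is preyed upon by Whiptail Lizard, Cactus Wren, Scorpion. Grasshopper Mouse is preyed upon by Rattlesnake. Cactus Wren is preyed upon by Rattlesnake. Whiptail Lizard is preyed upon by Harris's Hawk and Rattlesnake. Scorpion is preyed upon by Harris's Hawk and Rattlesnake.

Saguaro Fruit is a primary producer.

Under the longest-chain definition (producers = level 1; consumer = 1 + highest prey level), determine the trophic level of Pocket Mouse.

Trophic level 2

Saguaro Fruit is a producer → level 1.
Pocket Mouse eats Saguaro Fruit → level 2.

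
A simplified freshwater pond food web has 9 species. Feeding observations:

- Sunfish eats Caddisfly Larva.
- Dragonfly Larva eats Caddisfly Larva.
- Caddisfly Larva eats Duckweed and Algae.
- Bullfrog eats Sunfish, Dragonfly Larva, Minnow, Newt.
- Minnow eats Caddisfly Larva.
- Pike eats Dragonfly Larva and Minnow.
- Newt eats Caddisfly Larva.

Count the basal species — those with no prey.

Basal species (no prey listed): Duckweed, Algae.
Count: 2.

2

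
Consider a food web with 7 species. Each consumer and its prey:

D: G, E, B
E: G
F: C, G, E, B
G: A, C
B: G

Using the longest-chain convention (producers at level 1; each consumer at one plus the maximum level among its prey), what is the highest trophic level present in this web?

4

Producers (level 1): A, C.
A → G → E → D gives D level 4.
No species has a prey at level 4, so no species reaches level 5.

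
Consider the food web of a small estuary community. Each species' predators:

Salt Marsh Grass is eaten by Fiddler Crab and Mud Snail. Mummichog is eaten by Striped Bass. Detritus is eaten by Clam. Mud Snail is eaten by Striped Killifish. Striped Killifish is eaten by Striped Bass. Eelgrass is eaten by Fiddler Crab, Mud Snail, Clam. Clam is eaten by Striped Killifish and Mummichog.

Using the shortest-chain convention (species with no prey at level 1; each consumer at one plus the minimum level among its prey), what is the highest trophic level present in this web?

4

Basal resources (level 1): Salt Marsh Grass, Detritus, Eelgrass.
Following each consumer down to its lowest-level prey: Detritus → Clam → Mummichog → Striped Bass (levels 1 through 4).
All prey of Striped Bass (Mummichog 3, Striped Killifish 3) are at level 3 or above, so Striped Bass is at level 1 + 3 = 4.
Every consumer has at least one prey at level 3 or below, so none exceeds level 4.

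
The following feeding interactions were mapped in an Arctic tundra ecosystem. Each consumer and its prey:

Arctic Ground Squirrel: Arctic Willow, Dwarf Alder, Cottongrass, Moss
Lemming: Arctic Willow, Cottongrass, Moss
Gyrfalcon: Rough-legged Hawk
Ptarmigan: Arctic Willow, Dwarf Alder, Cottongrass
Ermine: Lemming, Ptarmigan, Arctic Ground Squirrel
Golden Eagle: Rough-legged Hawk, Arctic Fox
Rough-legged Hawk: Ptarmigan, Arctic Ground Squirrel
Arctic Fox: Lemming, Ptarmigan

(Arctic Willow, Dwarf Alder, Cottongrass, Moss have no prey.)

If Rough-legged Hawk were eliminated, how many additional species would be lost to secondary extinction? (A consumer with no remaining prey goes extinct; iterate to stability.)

1

Remove Rough-legged Hawk.
Round 1: Gyrfalcon (all prey gone) → extinct.
No further losses. Total secondary extinctions: 1.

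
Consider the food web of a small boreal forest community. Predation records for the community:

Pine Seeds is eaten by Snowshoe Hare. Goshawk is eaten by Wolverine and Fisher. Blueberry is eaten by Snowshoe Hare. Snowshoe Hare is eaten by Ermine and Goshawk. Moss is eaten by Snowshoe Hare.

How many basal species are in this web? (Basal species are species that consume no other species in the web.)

3

Basal species (no prey listed): Moss, Blueberry, Pine Seeds.
Count: 3.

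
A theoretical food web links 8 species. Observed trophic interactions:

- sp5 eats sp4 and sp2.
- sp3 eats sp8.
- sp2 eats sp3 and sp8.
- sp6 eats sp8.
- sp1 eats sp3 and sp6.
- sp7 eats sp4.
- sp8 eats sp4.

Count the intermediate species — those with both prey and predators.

4

Intermediate species (has both prey and predators): sp8, sp6, sp3, sp2.
Count: 4.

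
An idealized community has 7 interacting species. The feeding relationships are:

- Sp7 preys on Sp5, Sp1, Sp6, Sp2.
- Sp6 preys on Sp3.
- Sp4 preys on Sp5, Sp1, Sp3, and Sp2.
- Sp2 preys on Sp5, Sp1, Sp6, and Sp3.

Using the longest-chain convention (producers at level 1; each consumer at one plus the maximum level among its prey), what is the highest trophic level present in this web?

4

Producers (level 1): Sp3, Sp5, Sp1.
Sp3 → Sp6 → Sp2 → Sp4 gives Sp4 level 4.
No species has a prey at level 4, so no species reaches level 5.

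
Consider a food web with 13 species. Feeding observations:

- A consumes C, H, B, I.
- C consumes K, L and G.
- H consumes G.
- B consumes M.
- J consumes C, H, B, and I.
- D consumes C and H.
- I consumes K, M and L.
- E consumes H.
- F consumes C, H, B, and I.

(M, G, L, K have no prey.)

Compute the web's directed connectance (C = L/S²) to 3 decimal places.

The web has S = 13 species and L = 23 feeding links.
C = L / S² = 23 / 169 = 0.1361 ≈ 0.136.

C = 0.136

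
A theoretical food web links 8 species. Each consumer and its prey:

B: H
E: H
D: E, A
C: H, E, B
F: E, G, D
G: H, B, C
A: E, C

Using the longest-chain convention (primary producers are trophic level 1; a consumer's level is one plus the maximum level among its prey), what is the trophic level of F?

Trophic level 6

H is a producer → level 1.
E eats H → level 2.
C eats E (level 2); other prey at levels: H 1, B 2 → level 3.
A eats C (level 3); other prey at levels: E 2 → level 4.
D eats A (level 4); other prey at levels: E 2 → level 5.
F eats D (level 5); other prey at levels: E 2, G 4 → level 6.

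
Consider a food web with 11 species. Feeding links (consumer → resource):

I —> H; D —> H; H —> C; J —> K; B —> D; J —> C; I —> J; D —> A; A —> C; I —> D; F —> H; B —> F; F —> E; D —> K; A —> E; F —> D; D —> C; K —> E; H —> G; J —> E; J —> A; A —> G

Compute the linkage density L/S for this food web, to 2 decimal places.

There are L = 22 links among S = 11 species.
L/S = 22/11 = 2.0000 ≈ 2.00.

L/S = 2.00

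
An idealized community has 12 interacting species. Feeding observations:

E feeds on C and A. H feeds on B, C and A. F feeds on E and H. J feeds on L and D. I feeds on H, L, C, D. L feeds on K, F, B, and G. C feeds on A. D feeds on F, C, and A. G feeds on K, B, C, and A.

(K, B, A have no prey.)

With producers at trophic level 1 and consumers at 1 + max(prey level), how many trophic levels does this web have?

Producers (level 1): K, B, A.
A → C → E → F → D → I gives I level 6.
No species has a prey at level 6, so no species reaches level 7.

6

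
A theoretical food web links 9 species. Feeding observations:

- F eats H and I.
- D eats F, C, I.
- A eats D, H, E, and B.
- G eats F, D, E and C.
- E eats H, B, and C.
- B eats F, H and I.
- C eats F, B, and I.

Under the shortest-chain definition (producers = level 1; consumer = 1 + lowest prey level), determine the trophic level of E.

Trophic level 2

H is a producer → level 1.
E eats H → level 2.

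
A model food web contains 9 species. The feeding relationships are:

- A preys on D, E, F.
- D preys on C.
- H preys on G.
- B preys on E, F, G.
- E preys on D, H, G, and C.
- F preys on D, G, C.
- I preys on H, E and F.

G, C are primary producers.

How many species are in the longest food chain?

4 species

One longest chain: C → D → F → A.
It has 4 species and 3 links.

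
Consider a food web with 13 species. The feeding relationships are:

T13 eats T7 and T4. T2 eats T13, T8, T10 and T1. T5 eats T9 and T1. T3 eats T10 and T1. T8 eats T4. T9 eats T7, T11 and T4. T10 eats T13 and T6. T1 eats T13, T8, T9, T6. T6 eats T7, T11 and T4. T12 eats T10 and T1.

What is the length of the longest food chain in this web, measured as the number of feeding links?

3 links

One longest chain: T7 → T6 → T10 → T2.
It has 4 species and 3 links.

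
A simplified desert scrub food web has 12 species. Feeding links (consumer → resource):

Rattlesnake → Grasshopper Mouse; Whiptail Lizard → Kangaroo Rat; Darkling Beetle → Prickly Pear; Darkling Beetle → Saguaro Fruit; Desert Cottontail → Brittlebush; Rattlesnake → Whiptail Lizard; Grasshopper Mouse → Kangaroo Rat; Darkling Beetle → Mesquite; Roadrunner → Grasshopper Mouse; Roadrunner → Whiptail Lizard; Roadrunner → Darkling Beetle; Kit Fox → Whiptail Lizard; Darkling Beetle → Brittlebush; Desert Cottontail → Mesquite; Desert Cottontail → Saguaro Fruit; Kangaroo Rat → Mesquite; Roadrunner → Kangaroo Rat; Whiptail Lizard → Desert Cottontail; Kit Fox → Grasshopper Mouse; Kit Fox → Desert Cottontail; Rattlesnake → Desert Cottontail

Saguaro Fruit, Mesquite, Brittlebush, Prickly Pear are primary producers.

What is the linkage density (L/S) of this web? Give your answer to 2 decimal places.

There are L = 21 links among S = 12 species.
L/S = 21/12 = 1.7500 ≈ 1.75.

L/S = 1.75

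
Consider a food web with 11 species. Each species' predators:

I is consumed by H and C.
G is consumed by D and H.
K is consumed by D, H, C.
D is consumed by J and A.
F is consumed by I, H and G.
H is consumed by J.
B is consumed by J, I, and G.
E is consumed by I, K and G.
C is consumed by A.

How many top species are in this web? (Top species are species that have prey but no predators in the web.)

Top species (has prey, but nothing eats it): J, A.
Count: 2.

2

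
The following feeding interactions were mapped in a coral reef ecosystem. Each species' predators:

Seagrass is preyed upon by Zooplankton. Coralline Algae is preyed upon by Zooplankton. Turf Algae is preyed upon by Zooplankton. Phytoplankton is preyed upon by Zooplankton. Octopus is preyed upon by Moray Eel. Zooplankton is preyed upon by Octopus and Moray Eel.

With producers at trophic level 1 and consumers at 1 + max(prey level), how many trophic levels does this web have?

Producers (level 1): Turf Algae, Seagrass, Coralline Algae, Phytoplankton.
Turf Algae → Zooplankton → Octopus → Moray Eel gives Moray Eel level 4.
No species has a prey at level 4, so no species reaches level 5.

4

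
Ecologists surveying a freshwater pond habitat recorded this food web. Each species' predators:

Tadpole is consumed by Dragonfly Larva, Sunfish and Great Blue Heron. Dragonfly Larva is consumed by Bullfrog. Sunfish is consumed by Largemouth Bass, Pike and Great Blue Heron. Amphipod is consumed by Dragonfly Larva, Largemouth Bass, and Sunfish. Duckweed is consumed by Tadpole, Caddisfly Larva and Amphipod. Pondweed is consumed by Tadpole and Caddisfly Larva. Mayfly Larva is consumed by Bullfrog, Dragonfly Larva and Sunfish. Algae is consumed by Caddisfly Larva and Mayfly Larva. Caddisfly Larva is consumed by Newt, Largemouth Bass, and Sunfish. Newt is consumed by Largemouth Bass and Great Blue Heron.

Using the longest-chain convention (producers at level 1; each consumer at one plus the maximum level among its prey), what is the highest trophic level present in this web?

Producers (level 1): Pondweed, Duckweed, Algae.
Duckweed → Amphipod → Dragonfly Larva → Bullfrog gives Bullfrog level 4.
No species has a prey at level 4, so no species reaches level 5.

4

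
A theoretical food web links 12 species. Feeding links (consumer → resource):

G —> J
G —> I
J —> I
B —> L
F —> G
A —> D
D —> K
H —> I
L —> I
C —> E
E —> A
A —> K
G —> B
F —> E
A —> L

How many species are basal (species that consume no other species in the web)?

2

Basal species (no prey listed): I, K.
Count: 2.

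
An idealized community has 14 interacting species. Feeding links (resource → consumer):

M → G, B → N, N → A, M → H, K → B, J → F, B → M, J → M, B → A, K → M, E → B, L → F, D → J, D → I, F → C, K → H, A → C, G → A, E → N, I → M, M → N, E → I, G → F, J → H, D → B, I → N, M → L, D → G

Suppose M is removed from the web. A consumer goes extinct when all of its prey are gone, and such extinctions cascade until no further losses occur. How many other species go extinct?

1

Remove M.
Round 1: L (all prey gone) → extinct.
No further losses. Total secondary extinctions: 1.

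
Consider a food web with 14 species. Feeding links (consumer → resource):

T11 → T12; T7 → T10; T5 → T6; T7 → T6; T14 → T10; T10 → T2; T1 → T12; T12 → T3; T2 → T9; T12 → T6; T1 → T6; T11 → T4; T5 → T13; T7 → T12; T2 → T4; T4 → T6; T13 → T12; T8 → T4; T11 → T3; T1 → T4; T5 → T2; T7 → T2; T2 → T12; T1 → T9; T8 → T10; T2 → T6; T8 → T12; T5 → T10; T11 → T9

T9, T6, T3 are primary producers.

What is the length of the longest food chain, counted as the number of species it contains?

5 species

One longest chain: T6 → T12 → T2 → T10 → T14.
It has 5 species and 4 links.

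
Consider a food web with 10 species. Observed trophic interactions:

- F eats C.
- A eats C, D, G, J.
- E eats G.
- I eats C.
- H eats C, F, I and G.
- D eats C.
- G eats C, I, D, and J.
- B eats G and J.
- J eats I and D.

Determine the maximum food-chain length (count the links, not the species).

4 links

One longest chain: C → D → J → G → B.
It has 5 species and 4 links.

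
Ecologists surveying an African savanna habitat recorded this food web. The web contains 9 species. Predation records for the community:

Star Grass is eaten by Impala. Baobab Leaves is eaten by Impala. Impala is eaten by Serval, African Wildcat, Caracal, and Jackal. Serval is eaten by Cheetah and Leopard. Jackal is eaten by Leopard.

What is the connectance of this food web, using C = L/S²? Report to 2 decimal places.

C = 0.11

The web has S = 9 species and L = 9 feeding links.
C = L / S² = 9 / 81 = 0.1111 ≈ 0.11.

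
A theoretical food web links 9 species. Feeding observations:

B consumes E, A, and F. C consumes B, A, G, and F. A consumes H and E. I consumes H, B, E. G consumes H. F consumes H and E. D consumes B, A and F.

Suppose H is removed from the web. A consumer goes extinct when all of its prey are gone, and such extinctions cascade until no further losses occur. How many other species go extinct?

Remove H.
Round 1: G (all prey gone) → extinct.
No further losses. Total secondary extinctions: 1.

1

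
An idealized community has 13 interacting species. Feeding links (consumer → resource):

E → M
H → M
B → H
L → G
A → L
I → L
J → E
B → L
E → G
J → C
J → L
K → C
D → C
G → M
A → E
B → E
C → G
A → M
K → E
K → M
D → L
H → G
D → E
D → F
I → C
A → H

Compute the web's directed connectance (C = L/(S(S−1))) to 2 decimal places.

C = 0.17

The web has S = 13 species and L = 26 feeding links.
C = L / (S(S−1)) = 26 / 156 = 0.1667 ≈ 0.17.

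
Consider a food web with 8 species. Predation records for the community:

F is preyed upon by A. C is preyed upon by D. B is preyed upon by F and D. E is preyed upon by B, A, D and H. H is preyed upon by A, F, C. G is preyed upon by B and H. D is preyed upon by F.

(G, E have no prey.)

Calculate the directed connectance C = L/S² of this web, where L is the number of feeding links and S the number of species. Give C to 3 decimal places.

The web has S = 8 species and L = 14 feeding links.
C = L / S² = 14 / 64 = 0.2188 ≈ 0.219.

C = 0.219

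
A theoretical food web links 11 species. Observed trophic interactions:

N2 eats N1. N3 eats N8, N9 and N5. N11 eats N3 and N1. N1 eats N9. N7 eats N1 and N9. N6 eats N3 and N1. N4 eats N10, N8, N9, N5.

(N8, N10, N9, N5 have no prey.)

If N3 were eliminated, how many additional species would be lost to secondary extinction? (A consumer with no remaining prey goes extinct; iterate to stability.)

Remove N3.
Every predator of it retains at least one other prey: N11 still has N1; N6 still has N1.
No consumer loses all prey, so no secondary extinctions occur.

0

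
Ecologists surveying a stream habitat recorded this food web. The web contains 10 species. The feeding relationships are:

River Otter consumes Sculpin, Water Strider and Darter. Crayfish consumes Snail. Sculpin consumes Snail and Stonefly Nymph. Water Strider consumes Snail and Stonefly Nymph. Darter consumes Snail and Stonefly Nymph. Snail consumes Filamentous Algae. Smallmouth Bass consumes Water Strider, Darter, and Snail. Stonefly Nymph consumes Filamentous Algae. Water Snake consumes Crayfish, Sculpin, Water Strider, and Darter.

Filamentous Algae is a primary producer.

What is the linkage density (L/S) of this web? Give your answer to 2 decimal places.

L/S = 1.90

There are L = 19 links among S = 10 species.
L/S = 19/10 = 1.9000 ≈ 1.90.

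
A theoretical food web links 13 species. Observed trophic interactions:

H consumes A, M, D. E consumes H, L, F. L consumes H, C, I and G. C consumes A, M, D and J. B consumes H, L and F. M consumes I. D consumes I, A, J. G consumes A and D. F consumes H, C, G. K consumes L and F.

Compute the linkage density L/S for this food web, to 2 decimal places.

L/S = 2.15

There are L = 28 links among S = 13 species.
L/S = 28/13 = 2.1538 ≈ 2.15.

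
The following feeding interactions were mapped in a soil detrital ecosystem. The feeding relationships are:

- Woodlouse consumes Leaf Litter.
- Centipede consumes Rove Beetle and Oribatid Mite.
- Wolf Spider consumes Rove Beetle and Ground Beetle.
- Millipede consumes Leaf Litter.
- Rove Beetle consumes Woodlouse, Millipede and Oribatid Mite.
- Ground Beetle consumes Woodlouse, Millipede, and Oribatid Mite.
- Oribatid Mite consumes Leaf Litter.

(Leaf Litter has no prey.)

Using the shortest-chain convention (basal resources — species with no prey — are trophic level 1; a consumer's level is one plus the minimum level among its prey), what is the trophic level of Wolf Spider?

Leaf Litter has no prey (basal) → level 1.
Oribatid Mite eats Leaf Litter → level 2.
Rove Beetle eats Oribatid Mite → level 3.
Wolf Spider eats Rove Beetle → level 4.
No prey of Wolf Spider is below level 3, so 4 is the minimum.

Trophic level 4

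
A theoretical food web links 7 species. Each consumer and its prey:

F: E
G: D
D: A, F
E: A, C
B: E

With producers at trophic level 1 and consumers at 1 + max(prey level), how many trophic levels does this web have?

5

Producers (level 1): A, C.
A → E → F → D → G gives G level 5.
No species has a prey at level 5, so no species reaches level 6.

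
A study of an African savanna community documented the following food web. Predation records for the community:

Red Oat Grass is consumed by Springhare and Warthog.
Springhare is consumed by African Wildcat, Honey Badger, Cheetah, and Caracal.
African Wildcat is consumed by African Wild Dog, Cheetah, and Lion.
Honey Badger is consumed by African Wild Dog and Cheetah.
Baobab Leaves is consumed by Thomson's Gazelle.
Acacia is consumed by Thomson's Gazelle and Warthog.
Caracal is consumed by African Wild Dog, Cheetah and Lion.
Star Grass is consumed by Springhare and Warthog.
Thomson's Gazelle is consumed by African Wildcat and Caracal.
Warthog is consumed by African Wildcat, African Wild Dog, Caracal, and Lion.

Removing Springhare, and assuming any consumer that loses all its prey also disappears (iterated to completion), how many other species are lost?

1

Remove Springhare.
Round 1: Honey Badger (all prey gone) → extinct.
No further losses. Total secondary extinctions: 1.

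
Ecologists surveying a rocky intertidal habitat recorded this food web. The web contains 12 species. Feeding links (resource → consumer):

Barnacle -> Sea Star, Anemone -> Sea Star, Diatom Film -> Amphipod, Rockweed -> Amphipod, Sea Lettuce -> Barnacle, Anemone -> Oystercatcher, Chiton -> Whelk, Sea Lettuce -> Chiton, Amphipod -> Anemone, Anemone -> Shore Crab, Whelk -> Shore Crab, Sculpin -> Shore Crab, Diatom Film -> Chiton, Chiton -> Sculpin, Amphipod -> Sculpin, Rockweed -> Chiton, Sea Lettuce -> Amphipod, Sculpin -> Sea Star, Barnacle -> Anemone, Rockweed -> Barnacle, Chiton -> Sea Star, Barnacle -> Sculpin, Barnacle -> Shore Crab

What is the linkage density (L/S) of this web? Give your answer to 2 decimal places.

There are L = 23 links among S = 12 species.
L/S = 23/12 = 1.9167 ≈ 1.92.

L/S = 1.92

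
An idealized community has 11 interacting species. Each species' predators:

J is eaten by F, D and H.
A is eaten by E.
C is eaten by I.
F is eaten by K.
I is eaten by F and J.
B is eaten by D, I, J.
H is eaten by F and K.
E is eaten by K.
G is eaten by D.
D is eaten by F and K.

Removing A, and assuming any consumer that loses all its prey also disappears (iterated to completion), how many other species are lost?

1

Remove A.
Round 1: E (all prey gone) → extinct.
No further losses. Total secondary extinctions: 1.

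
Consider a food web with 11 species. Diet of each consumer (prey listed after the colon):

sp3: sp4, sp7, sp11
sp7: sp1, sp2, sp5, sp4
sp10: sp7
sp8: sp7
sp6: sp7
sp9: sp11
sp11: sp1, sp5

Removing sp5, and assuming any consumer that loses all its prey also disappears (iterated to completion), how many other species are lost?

Remove sp5.
Every predator of it retains at least one other prey: sp7 still has sp1, sp2, sp4; sp11 still has sp1.
No consumer loses all prey, so no secondary extinctions occur.

0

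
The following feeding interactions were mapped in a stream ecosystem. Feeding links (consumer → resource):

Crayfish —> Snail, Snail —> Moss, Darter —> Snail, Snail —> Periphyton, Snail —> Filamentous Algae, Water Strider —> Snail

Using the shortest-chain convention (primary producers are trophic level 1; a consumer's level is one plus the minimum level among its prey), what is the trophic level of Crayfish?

Filamentous Algae is a producer → level 1.
Snail eats Filamentous Algae → level 2.
Crayfish eats Snail → level 3.
No prey of Crayfish is below level 2, so 3 is the minimum.

Trophic level 3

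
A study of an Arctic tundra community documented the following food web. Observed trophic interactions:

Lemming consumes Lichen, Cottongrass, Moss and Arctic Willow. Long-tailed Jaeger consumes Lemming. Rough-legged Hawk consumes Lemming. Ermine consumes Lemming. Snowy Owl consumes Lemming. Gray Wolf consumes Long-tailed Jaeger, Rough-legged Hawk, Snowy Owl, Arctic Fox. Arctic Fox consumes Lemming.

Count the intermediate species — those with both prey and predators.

Intermediate species (has both prey and predators): Lemming, Rough-legged Hawk, Arctic Fox, Long-tailed Jaeger, Snowy Owl.
Count: 5.

5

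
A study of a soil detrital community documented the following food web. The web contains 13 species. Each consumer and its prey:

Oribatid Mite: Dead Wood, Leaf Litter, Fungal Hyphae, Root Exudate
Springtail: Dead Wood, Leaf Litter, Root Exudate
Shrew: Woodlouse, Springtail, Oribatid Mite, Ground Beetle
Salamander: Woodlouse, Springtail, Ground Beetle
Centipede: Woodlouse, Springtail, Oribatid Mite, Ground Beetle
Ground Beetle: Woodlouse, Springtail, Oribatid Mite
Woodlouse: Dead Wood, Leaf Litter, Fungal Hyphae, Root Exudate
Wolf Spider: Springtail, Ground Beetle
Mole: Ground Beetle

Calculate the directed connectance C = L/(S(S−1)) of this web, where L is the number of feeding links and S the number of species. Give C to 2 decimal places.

C = 0.18

The web has S = 13 species and L = 28 feeding links.
C = L / (S(S−1)) = 28 / 156 = 0.1795 ≈ 0.18.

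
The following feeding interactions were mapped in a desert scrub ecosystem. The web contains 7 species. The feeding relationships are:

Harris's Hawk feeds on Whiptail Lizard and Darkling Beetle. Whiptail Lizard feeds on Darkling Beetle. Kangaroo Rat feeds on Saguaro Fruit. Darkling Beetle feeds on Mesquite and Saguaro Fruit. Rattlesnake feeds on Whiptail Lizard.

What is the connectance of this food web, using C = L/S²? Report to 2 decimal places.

C = 0.14

The web has S = 7 species and L = 7 feeding links.
C = L / S² = 7 / 49 = 0.1429 ≈ 0.14.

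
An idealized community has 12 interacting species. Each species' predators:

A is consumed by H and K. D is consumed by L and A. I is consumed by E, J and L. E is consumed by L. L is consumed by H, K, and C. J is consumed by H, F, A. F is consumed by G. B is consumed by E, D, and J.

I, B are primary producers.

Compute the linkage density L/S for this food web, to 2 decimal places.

There are L = 18 links among S = 12 species.
L/S = 18/12 = 1.5000 ≈ 1.50.

L/S = 1.50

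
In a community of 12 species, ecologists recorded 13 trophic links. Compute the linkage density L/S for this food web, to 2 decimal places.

There are L = 13 links among S = 12 species.
L/S = 13/12 = 1.0833 ≈ 1.08.

L/S = 1.08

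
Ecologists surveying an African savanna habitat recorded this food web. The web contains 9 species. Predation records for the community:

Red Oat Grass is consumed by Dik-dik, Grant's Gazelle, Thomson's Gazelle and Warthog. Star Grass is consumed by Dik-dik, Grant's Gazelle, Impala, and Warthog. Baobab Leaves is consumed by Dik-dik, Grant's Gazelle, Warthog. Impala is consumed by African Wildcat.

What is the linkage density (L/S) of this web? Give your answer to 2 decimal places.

L/S = 1.33

There are L = 12 links among S = 9 species.
L/S = 12/9 = 1.3333 ≈ 1.33.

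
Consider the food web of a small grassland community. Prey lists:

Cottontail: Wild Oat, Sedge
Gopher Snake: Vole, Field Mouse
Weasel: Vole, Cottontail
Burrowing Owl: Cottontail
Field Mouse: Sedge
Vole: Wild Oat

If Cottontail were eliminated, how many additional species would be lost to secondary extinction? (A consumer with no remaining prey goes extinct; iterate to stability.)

1

Remove Cottontail.
Round 1: Burrowing Owl (all prey gone) → extinct.
No further losses. Total secondary extinctions: 1.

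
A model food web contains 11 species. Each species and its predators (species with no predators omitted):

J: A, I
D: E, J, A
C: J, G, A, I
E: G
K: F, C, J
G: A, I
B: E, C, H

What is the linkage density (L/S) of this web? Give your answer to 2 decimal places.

L/S = 1.64

There are L = 18 links among S = 11 species.
L/S = 18/11 = 1.6364 ≈ 1.64.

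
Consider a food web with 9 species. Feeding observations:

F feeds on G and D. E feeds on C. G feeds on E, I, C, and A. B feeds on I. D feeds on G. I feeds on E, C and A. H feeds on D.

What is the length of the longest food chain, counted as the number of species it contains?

6 species

One longest chain: C → E → I → G → D → F.
It has 6 species and 5 links.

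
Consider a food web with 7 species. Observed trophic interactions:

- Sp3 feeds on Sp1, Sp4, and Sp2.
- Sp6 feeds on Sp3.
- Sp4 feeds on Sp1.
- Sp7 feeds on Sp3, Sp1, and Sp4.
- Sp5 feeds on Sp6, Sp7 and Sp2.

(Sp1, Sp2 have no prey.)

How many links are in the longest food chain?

4 links

One longest chain: Sp1 → Sp4 → Sp3 → Sp6 → Sp5.
It has 5 species and 4 links.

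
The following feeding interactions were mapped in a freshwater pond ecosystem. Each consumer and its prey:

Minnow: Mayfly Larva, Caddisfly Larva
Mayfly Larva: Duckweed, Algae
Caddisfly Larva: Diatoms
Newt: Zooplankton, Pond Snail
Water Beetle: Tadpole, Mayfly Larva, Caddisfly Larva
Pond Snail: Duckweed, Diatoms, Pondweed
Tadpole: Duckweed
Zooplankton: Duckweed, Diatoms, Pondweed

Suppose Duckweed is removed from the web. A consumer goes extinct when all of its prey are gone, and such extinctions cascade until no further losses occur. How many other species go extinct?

1

Remove Duckweed.
Round 1: Tadpole (all prey gone) → extinct.
No further losses. Total secondary extinctions: 1.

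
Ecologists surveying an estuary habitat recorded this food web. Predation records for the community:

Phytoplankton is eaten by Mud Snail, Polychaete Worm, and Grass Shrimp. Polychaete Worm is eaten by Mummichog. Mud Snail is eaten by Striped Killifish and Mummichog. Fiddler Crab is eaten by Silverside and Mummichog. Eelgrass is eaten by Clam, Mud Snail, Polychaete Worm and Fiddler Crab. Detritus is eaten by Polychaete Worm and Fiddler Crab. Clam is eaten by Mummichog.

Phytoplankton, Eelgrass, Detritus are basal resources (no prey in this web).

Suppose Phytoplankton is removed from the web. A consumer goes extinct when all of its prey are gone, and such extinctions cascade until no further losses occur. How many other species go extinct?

Remove Phytoplankton.
Round 1: Grass Shrimp (all prey gone) → extinct.
No further losses. Total secondary extinctions: 1.

1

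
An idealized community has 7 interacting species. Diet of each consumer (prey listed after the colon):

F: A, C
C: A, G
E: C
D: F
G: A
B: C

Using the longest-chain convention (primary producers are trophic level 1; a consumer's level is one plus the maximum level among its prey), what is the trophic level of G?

Trophic level 2

A is a producer → level 1.
G eats A → level 2.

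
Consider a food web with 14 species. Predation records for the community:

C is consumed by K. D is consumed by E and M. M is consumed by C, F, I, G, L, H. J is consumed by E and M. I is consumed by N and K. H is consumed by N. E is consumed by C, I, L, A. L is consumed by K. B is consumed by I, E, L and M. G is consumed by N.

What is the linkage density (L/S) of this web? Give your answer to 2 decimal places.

There are L = 24 links among S = 14 species.
L/S = 24/14 = 1.7143 ≈ 1.71.

L/S = 1.71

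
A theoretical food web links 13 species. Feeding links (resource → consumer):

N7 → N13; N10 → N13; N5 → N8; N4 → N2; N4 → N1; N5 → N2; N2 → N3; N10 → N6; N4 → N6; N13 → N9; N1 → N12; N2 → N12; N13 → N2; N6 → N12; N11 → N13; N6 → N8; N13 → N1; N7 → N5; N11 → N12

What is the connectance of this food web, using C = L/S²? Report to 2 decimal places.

C = 0.11

The web has S = 13 species and L = 19 feeding links.
C = L / S² = 19 / 169 = 0.1124 ≈ 0.11.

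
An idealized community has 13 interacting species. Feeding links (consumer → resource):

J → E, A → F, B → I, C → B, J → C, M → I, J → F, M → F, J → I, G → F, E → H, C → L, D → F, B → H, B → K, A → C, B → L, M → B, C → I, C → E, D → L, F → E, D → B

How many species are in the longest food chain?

One longest chain: H → E → F → J.
It has 4 species and 3 links.

4 species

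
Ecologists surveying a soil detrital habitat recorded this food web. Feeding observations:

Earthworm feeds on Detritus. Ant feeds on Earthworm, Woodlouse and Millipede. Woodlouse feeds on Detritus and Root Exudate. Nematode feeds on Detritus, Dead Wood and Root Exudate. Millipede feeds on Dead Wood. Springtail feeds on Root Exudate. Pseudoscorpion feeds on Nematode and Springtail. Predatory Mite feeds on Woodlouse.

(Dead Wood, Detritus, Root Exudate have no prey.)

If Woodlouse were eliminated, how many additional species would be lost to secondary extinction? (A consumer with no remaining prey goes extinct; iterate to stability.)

1

Remove Woodlouse.
Round 1: Predatory Mite (all prey gone) → extinct.
No further losses. Total secondary extinctions: 1.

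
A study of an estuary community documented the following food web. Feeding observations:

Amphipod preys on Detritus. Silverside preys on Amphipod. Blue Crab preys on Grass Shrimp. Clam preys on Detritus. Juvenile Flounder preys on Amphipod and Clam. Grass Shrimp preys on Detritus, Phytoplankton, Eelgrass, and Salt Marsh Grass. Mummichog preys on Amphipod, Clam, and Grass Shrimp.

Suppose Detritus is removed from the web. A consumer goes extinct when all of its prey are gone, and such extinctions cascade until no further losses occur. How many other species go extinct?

Remove Detritus.
Round 1: Clam (all prey gone), Amphipod (all prey gone) → extinct.
Round 2: Juvenile Flounder (all prey gone), Silverside (all prey gone) → extinct.
No further losses. Total secondary extinctions: 4.

4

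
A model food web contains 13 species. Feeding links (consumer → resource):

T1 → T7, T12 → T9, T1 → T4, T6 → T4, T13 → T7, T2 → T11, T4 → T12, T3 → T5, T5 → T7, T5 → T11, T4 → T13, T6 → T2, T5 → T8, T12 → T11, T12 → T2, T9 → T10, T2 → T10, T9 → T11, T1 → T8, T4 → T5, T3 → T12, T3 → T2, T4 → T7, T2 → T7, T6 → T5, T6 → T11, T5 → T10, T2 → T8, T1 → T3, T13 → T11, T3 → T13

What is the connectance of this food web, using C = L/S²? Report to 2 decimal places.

The web has S = 13 species and L = 31 feeding links.
C = L / S² = 31 / 169 = 0.1834 ≈ 0.18.

C = 0.18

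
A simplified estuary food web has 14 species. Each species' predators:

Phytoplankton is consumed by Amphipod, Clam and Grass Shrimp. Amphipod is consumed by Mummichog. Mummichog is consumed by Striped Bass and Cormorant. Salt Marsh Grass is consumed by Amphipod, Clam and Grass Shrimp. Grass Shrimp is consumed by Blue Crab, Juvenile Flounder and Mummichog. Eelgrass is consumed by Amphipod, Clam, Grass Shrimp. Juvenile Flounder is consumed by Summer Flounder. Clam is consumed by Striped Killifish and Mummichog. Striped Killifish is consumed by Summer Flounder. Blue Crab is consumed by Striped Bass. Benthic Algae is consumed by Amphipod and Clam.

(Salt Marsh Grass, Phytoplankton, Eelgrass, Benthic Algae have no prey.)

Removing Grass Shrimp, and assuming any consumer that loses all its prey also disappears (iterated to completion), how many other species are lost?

Remove Grass Shrimp.
Round 1: Blue Crab (all prey gone), Juvenile Flounder (all prey gone) → extinct.
No further losses. Total secondary extinctions: 2.

2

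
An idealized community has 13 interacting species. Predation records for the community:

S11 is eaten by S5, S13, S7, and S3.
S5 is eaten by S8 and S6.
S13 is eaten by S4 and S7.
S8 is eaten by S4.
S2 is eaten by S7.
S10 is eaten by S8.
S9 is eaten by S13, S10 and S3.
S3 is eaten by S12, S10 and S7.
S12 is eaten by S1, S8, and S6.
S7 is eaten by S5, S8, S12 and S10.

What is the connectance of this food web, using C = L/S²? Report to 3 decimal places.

The web has S = 13 species and L = 24 feeding links.
C = L / S² = 24 / 169 = 0.1420 ≈ 0.142.

C = 0.142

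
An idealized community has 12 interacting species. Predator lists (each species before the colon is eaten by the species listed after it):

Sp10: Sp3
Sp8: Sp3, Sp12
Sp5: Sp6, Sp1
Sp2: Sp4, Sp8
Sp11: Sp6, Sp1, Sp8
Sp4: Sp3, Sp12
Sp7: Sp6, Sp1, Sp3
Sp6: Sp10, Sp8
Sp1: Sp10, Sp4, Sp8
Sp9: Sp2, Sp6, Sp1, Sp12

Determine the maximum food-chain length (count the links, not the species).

One longest chain: Sp9 → Sp2 → Sp4 → Sp3.
It has 4 species and 3 links.

3 links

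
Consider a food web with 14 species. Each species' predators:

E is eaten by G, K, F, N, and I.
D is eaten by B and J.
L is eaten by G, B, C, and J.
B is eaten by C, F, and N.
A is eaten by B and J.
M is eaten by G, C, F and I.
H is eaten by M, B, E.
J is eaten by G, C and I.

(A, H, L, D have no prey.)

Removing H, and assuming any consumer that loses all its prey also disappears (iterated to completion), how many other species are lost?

3

Remove H.
Round 1: M (all prey gone), E (all prey gone) → extinct.
Round 2: K (all prey gone) → extinct.
No further losses. Total secondary extinctions: 3.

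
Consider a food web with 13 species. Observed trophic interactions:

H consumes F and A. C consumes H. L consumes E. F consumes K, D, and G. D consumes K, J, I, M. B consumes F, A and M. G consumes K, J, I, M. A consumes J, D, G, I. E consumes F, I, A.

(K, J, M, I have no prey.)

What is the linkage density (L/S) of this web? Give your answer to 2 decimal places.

L/S = 1.92

There are L = 25 links among S = 13 species.
L/S = 25/13 = 1.9231 ≈ 1.92.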